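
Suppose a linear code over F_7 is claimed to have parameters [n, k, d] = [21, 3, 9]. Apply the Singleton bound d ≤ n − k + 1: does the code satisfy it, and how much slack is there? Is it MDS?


Singleton RHS = n − k + 1 = 19, slack = 10, bound satisfied, not MDS.

Singleton bound: d ≤ n − k + 1.
Here n = 21, k = 3, so n − k + 1 = 19.
Given d = 9, check d ≤ 19: YES.
Slack = (n − k + 1) − d = 10.
The code is NOT MDS (slack = 10 > 0).
Description: the claimed parameters are [21, 3, 9]_7; such a code would be non-MDS.


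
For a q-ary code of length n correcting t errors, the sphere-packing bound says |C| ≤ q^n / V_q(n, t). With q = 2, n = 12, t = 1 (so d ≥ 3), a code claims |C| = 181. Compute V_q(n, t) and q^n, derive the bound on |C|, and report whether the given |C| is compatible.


V_q(n, t) = 13, q^n = 4096, Hamming bound = 315, |C| = 181 ≤ bound (satisfied).

Step 1: Compute V_q(n, t) = Σ_{j=0}^1 C(n, j) (q−1)^j.
  j = 0: C(12,0)·(1)^0 = 1·1 = 1.
  j = 1: C(12,1)·(1)^1 = 12·1 = 12.
  V_q(n, t) = 1 + 12 = 13.
Step 2: q^n = 2^12 = 4096.
Step 3: Hamming bound ⌊q^n / V_q(n,t)⌋ = ⌊4096/13⌋ = 315.
Step 4: Compare |C| = 181 to 315: satisfied.
The claimed |C| lies below the Hamming bound.


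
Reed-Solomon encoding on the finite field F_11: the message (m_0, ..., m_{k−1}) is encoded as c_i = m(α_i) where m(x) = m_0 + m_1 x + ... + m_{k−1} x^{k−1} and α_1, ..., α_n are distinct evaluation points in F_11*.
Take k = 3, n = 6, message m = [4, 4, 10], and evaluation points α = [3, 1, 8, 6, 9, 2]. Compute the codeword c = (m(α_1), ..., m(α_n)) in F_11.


c = [7, 7, 5, 3, 3, 8]

Message polynomial: m(x) = 4 + 4·x + 10·x^2 (mod 11).
For each evaluation point α_i, compute m(α_i) mod 11:
  α_1 = 3: Horner steps 10 → 1 → 7, so m(3) = 7.
  α_2 = 1: Horner steps 10 → 3 → 7, so m(1) = 7.
  α_3 = 8: Horner steps 10 → 7 → 5, so m(8) = 5.
  α_4 = 6: Horner steps 10 → 9 → 3, so m(6) = 3.
  α_5 = 9: Horner steps 10 → 6 → 3, so m(9) = 3.
  α_6 = 2: Horner steps 10 → 2 → 8, so m(2) = 8.
Codeword c = [7, 7, 5, 3, 3, 8] ∈ F_11^6.


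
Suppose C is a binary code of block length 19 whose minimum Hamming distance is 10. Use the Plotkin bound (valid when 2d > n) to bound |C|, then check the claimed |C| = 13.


Plotkin bound M ≤ 20; given |C| = 13 ≤ bound (satisfied).

Check applicability: 2d = 20, n = 19.
2d − n = 1 > 0, so Plotkin applies.
Compute d/(2d−n) = 10/1 ≈ 10.0000.
⌊d/(2d−n)⌋ = 10.
Plotkin bound: M ≤ 2·10 = 20.
Given |C| = 13, check: satisfied.
This |C| is below the Plotkin bound.


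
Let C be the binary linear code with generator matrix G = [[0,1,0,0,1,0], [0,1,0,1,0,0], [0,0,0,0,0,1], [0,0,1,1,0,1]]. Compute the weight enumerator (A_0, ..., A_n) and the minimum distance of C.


Weight distribution: A_0 = 1, A_1 = 1, A_2 = 6, A_3 = 6, A_4 = 1, A_5 = 1. Minimum distance d = 1.

Enumerate all 2^4 = 16 messages m ∈ F_2^4.
For each, compute codeword c = mG in F_2^6, then tally its weight.
  m = 0000 → c = 000000, weight = 0.
  m = 1000 → c = 010010, weight = 2.
  m = 0100 → c = 010100, weight = 2.
  m = 1100 → c = 000110, weight = 2.
  m = 0010 → c = 000001, weight = 1.
  m = 1010 → c = 010011, weight = 3.
  m = 0110 → c = 010101, weight = 3.
  m = 1110 → c = 000111, weight = 3.
  m = 0001 → c = 001101, weight = 3.
  m = 1001 → c = 011111, weight = 5.
  m = 0101 → c = 011001, weight = 3.
  m = 1101 → c = 001011, weight = 3.
  m = 0011 → c = 001100, weight = 2.
  m = 1011 → c = 011110, weight = 4.
  m = 0111 → c = 011000, weight = 2.
  m = 1111 → c = 001010, weight = 2.
Tally weights:
  weight 0: 1 codewords.
  weight 1: 1 codewords.
  weight 2: 6 codewords.
  weight 3: 6 codewords.
  weight 4: 1 codewords.
  weight 5: 1 codewords.
Minimum distance d = smallest w > 0 with A_w > 0 = 1.
Sanity: Σ A_w = 16 = 2^4 = 16 ✓.


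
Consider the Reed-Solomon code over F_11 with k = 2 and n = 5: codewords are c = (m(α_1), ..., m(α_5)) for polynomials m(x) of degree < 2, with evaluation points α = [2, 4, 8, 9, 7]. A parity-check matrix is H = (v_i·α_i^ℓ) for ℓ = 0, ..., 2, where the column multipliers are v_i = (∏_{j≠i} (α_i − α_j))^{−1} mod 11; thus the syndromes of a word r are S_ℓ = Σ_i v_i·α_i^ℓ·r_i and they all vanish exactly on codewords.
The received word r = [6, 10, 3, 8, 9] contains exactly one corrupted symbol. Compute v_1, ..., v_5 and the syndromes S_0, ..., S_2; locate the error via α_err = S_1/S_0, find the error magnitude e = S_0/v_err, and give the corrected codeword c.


S = (5, 9, 3), error at position 2, error magnitude e = 5, c = [6, 5, 3, 8, 9].

Step 1: column multipliers v_i = (∏_{j≠i}(α_i − α_j))^{−1} mod 11.
  i = 1 (α = 2): (2−4)(2−8)(2−9)(2−7) = (−2)·(−6)·(−7)·(−5) = 420 ≡ 2, so v_1 = 2^{−1} = 6 (mod 11).
  i = 2 (α = 4): (4−2)(4−8)(4−9)(4−7) = 2·(−4)·(−5)·(−3) = −120 ≡ 1, so v_2 = 1^{−1} = 1 (mod 11).
  i = 3 (α = 8): (8−2)(8−4)(8−9)(8−7) = 6·4·(−1)·1 = −24 ≡ 9, so v_3 = 9^{−1} = 5 (mod 11).
  i = 4 (α = 9): (9−2)(9−4)(9−8)(9−7) = 7·5·1·2 = 70 ≡ 4, so v_4 = 4^{−1} = 3 (mod 11).
  i = 5 (α = 7): (7−2)(7−4)(7−8)(7−9) = 5·3·(−1)·(−2) = 30 ≡ 8, so v_5 = 8^{−1} = 7 (mod 11).
  v = [6, 1, 5, 3, 7].
Step 2: syndromes of r = [6, 10, 3, 8, 9] (all sums mod 11).
  S_0 = Σ v_i r_i = 6·6 + 1·10 + 5·3 + 3·8 + 7·9 = 148 ≡ 5.
  S_1 = Σ v_i α_i r_i = 6·2·6 + 1·4·10 + 5·8·3 + 3·9·8 + 7·7·9 = 889 ≡ 9.
  α_i^2 mod 11 = [4, 5, 9, 4, 5].
  S_2 = Σ v_i α_i^2 r_i = 6·4·6 + 1·5·10 + 5·9·3 + 3·4·8 + 7·5·9 = 740 ≡ 3.
  S = (5, 9, 3) ≠ 0, so r is not a codeword (an error is present).
Step 3: locate the error. For a single error e at position i, S_ℓ = v_i·e·α_i^ℓ, so α_err = S_1/S_0.
  S_0^{−1} = 5^{−1} = 9 (mod 11), so α_err = 9·9 = 81 ≡ 4 = α_2. Error position i = 2.
  Consistency check: S_2/S_1 = 3·5 = 15 ≡ 4 = α_err ✓ (single-error assumption holds).
Step 4: error magnitude e = S_0/v_2 = S_0·∏_{j≠2}(α_2 − α_j) = 5·1 = 5 ≡ 5 (mod 11).
Step 5: correct position 2: c_2 = r_2 − e = 10 − 5 ≡ 5 (mod 11). Hence c = [6, 5, 3, 8, 9].
  Check: interpolating c through the α_i gives m(x) = 7 + 5·x (degree < 2) with m(α_i) = c_i for every i, so c is indeed a codeword.


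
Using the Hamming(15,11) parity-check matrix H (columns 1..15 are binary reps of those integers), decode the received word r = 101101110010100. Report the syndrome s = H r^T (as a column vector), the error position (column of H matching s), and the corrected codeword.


s = (1, 0, 0, 1)^T, error position = 9, corrected codeword c = 101101111010100

Compute s = H r^T mod 2 one row at a time:
  s_1 = 1 + 0 + 0 + 1 + 0 + 1 + 0 + 0 = 3 ≡ 1 (mod 2).
  s_2 = 1 + 0 + 1 + 1 + 0 + 1 + 0 + 0 = 4 ≡ 0 (mod 2).
  s_3 = 0 + 1 + 1 + 1 + 0 + 1 + 0 + 0 = 4 ≡ 0 (mod 2).
  s_4 = 1 + 1 + 0 + 1 + 0 + 1 + 1 + 0 = 5 ≡ 1 (mod 2).
s = (1, 0, 0, 1)^T — this equals column 9 of H (binary 1001), so error is at position 9.
Correct: flip bit 9 of r = 101101110010100 to get c = 101101111010100.


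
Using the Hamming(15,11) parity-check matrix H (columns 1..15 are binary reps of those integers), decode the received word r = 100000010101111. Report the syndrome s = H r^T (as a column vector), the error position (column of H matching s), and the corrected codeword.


s = (0, 0, 1, 1)^T, error position = 3, corrected codeword c = 101000010101111

Compute s = H r^T mod 2 one row at a time:
  s_1 = 1 + 0 + 1 + 0 + 1 + 1 + 1 + 1 = 6 ≡ 0 (mod 2).
  s_2 = 0 + 0 + 0 + 0 + 1 + 1 + 1 + 1 = 4 ≡ 0 (mod 2).
  s_3 = 0 + 0 + 0 + 0 + 1 + 0 + 1 + 1 = 3 ≡ 1 (mod 2).
  s_4 = 1 + 0 + 0 + 0 + 0 + 0 + 1 + 1 = 3 ≡ 1 (mod 2).
s = (0, 0, 1, 1)^T — this equals column 3 of H (binary 0011), so error is at position 3.
Correct: flip bit 3 of r = 100000010101111 to get c = 101000010101111.


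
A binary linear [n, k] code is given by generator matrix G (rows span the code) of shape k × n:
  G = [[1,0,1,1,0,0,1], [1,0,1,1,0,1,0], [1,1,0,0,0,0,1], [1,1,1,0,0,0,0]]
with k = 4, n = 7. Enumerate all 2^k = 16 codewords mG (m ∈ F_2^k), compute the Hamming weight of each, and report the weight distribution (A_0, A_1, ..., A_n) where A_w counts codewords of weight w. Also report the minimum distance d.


Weight distribution: A_0 = 1, A_2 = 4, A_3 = 6, A_4 = 3, A_5 = 2. Minimum distance d = 2.

Enumerate all 2^4 = 16 messages m ∈ F_2^4.
For each, compute codeword c = mG in F_2^7, then tally its weight.
  m = 0000 → c = 0000000, weight = 0.
  m = 1000 → c = 1011001, weight = 4.
  m = 0100 → c = 1011010, weight = 4.
  m = 1100 → c = 0000011, weight = 2.
  m = 0010 → c = 1100001, weight = 3.
  m = 1010 → c = 0111000, weight = 3.
  m = 0110 → c = 0111011, weight = 5.
  m = 1110 → c = 1100010, weight = 3.
  m = 0001 → c = 1110000, weight = 3.
  m = 1001 → c = 0101001, weight = 3.
  m = 0101 → c = 0101010, weight = 3.
  m = 1101 → c = 1110011, weight = 5.
  m = 0011 → c = 0010001, weight = 2.
  m = 1011 → c = 1001000, weight = 2.
  m = 0111 → c = 1001011, weight = 4.
  m = 1111 → c = 0010010, weight = 2.
Tally weights:
  weight 0: 1 codewords.
  weight 2: 4 codewords.
  weight 3: 6 codewords.
  weight 4: 3 codewords.
  weight 5: 2 codewords.
Minimum distance d = smallest w > 0 with A_w > 0 = 2.
Sanity: Σ A_w = 16 = 2^4 = 16 ✓.


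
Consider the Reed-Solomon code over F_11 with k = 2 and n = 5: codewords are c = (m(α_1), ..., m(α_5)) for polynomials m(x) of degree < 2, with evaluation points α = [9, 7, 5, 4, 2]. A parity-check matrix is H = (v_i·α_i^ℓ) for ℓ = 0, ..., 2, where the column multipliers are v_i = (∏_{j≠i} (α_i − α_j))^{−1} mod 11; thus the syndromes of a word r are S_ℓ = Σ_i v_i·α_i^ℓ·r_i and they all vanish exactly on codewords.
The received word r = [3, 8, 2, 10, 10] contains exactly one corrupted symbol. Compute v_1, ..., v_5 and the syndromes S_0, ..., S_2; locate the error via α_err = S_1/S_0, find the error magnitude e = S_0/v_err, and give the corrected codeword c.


S = (6, 1, 2), error at position 5, error magnitude e = 6, c = [3, 8, 2, 10, 4].

Step 1: column multipliers v_i = (∏_{j≠i}(α_i − α_j))^{−1} mod 11.
  i = 1 (α = 9): (9−7)(9−5)(9−4)(9−2) = 2·4·5·7 = 280 ≡ 5, so v_1 = 5^{−1} = 9 (mod 11).
  i = 2 (α = 7): (7−9)(7−5)(7−4)(7−2) = (−2)·2·3·5 = −60 ≡ 6, so v_2 = 6^{−1} = 2 (mod 11).
  i = 3 (α = 5): (5−9)(5−7)(5−4)(5−2) = (−4)·(−2)·1·3 = 24 ≡ 2, so v_3 = 2^{−1} = 6 (mod 11).
  i = 4 (α = 4): (4−9)(4−7)(4−5)(4−2) = (−5)·(−3)·(−1)·2 = −30 ≡ 3, so v_4 = 3^{−1} = 4 (mod 11).
  i = 5 (α = 2): (2−9)(2−7)(2−5)(2−4) = (−7)·(−5)·(−3)·(−2) = 210 ≡ 1, so v_5 = 1^{−1} = 1 (mod 11).
  v = [9, 2, 6, 4, 1].
Step 2: syndromes of r = [3, 8, 2, 10, 10] (all sums mod 11).
  S_0 = Σ v_i r_i = 9·3 + 2·8 + 6·2 + 4·10 + 1·10 = 105 ≡ 6.
  S_1 = Σ v_i α_i r_i = 9·9·3 + 2·7·8 + 6·5·2 + 4·4·10 + 1·2·10 = 595 ≡ 1.
  α_i^2 mod 11 = [4, 5, 3, 5, 4].
  S_2 = Σ v_i α_i^2 r_i = 9·4·3 + 2·5·8 + 6·3·2 + 4·5·10 + 1·4·10 = 464 ≡ 2.
  S = (6, 1, 2) ≠ 0, so r is not a codeword (an error is present).
Step 3: locate the error. For a single error e at position i, S_ℓ = v_i·e·α_i^ℓ, so α_err = S_1/S_0.
  S_0^{−1} = 6^{−1} = 2 (mod 11), so α_err = 1·2 = 2 ≡ 2 = α_5. Error position i = 5.
  Consistency check: S_2/S_1 = 2·1 = 2 ≡ 2 = α_err ✓ (single-error assumption holds).
Step 4: error magnitude e = S_0/v_5 = S_0·∏_{j≠5}(α_5 − α_j) = 6·1 = 6 ≡ 6 (mod 11).
Step 5: correct position 5: c_5 = r_5 − e = 10 − 6 ≡ 4 (mod 11). Hence c = [3, 8, 2, 10, 4].
  Check: interpolating c through the α_i gives m(x) = 9 + 3·x (degree < 2) with m(α_i) = c_i for every i, so c is indeed a codeword.


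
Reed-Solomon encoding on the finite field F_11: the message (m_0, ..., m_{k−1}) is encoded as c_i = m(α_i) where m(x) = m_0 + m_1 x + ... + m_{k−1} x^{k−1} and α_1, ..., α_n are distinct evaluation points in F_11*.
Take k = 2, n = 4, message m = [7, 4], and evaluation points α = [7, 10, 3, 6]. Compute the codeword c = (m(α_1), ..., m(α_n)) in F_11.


c = [2, 3, 8, 9]

Message polynomial: m(x) = 7 + 4·x (mod 11).
For each evaluation point α_i, compute m(α_i) mod 11:
  α_1 = 7: Horner steps 4 → 2, so m(7) = 2.
  α_2 = 10: Horner steps 4 → 3, so m(10) = 3.
  α_3 = 3: Horner steps 4 → 8, so m(3) = 8.
  α_4 = 6: Horner steps 4 → 9, so m(6) = 9.
Codeword c = [2, 3, 8, 9] ∈ F_11^4.


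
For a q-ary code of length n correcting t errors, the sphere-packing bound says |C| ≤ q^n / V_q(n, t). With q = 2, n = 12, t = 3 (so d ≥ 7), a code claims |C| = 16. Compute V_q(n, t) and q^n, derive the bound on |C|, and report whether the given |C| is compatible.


V_q(n, t) = 299, q^n = 4096, Hamming bound = 13, |C| = 16 > bound (violated).

Step 1: Compute V_q(n, t) = Σ_{j=0}^3 C(n, j) (q−1)^j.
  j = 0: C(12,0)·(1)^0 = 1·1 = 1.
  j = 1: C(12,1)·(1)^1 = 12·1 = 12.
  j = 2: C(12,2)·(1)^2 = 66·1 = 66.
  j = 3: C(12,3)·(1)^3 = 220·1 = 220.
  V_q(n, t) = 1 + 12 + 66 + 220 = 299.
Step 2: q^n = 2^12 = 4096.
Step 3: Hamming bound ⌊q^n / V_q(n,t)⌋ = ⌊4096/299⌋ = 13.
Step 4: Compare |C| = 16 to 13: violated.
The claimed |C| lies above the Hamming bound, so no 2-ary code of length 12 with d ≥ 7 can have 16 codewords.


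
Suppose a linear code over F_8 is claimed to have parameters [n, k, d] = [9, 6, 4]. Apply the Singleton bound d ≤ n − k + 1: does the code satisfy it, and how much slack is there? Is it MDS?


Singleton RHS = n − k + 1 = 4, slack = 0, bound satisfied, MDS.

Singleton bound: d ≤ n − k + 1.
Here n = 9, k = 6, so n − k + 1 = 4.
Given d = 4, check d ≤ 4: YES.
Slack = (n − k + 1) − d = 0.
The code is MDS (slack = 0).
Description: the claimed parameters are [9, 6, 4]_8; such a code would be MDS (meets Singleton bound).


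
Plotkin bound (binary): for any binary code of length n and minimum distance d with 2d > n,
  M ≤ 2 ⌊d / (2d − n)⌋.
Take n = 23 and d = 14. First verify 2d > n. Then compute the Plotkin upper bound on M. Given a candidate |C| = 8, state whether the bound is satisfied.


Plotkin bound M ≤ 4; given |C| = 8 > bound (violated).

Check applicability: 2d = 28, n = 23.
2d − n = 5 > 0, so Plotkin applies.
Compute d/(2d−n) = 14/5 ≈ 2.8000.
⌊d/(2d−n)⌋ = 2.
Plotkin bound: M ≤ 2·2 = 4.
Given |C| = 8, check: VIOLATED.
This |C| is above the Plotkin bound, so no binary code with n = 23, d = 14 and 8 codewords exists.


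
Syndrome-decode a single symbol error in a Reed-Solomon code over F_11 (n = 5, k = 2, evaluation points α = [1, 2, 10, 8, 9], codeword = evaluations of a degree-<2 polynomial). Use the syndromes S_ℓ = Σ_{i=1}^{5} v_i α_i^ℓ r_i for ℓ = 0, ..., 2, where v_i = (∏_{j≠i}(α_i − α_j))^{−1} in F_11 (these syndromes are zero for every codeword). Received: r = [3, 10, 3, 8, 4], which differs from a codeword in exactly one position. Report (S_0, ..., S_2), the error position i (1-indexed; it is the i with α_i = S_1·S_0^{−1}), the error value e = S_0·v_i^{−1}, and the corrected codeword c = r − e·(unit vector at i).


S = (3, 8, 3), error at position 3, error magnitude e = 3, c = [3, 10, 0, 8, 4].

Step 1: column multipliers v_i = (∏_{j≠i}(α_i − α_j))^{−1} mod 11.
  i = 1 (α = 1): (1−2)(1−10)(1−8)(1−9) = (−1)·(−9)·(−7)·(−8) = 504 ≡ 9, so v_1 = 9^{−1} = 5 (mod 11).
  i = 2 (α = 2): (2−1)(2−10)(2−8)(2−9) = 1·(−8)·(−6)·(−7) = −336 ≡ 5, so v_2 = 5^{−1} = 9 (mod 11).
  i = 3 (α = 10): (10−1)(10−2)(10−8)(10−9) = 9·8·2·1 = 144 ≡ 1, so v_3 = 1^{−1} = 1 (mod 11).
  i = 4 (α = 8): (8−1)(8−2)(8−10)(8−9) = 7·6·(−2)·(−1) = 84 ≡ 7, so v_4 = 7^{−1} = 8 (mod 11).
  i = 5 (α = 9): (9−1)(9−2)(9−10)(9−8) = 8·7·(−1)·1 = −56 ≡ 10, so v_5 = 10^{−1} = 10 (mod 11).
  v = [5, 9, 1, 8, 10].
Step 2: syndromes of r = [3, 10, 3, 8, 4] (all sums mod 11).
  S_0 = Σ v_i r_i = 5·3 + 9·10 + 1·3 + 8·8 + 10·4 = 212 ≡ 3.
  S_1 = Σ v_i α_i r_i = 5·1·3 + 9·2·10 + 1·10·3 + 8·8·8 + 10·9·4 = 1097 ≡ 8.
  α_i^2 mod 11 = [1, 4, 1, 9, 4].
  S_2 = Σ v_i α_i^2 r_i = 5·1·3 + 9·4·10 + 1·1·3 + 8·9·8 + 10·4·4 = 1114 ≡ 3.
  S = (3, 8, 3) ≠ 0, so r is not a codeword (an error is present).
Step 3: locate the error. For a single error e at position i, S_ℓ = v_i·e·α_i^ℓ, so α_err = S_1/S_0.
  S_0^{−1} = 3^{−1} = 4 (mod 11), so α_err = 8·4 = 32 ≡ 10 = α_3. Error position i = 3.
  Consistency check: S_2/S_1 = 3·7 = 21 ≡ 10 = α_err ✓ (single-error assumption holds).
Step 4: error magnitude e = S_0/v_3 = S_0·∏_{j≠3}(α_3 − α_j) = 3·1 = 3 ≡ 3 (mod 11).
Step 5: correct position 3: c_3 = r_3 − e = 3 − 3 ≡ 0 (mod 11). Hence c = [3, 10, 0, 8, 4].
  Check: interpolating c through the α_i gives m(x) = 7 + 7·x (degree < 2) with m(α_i) = c_i for every i, so c is indeed a codeword.


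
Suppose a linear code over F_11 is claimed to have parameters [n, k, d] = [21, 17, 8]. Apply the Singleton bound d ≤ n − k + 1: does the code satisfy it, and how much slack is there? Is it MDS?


Singleton RHS = n − k + 1 = 5, slack = -3, bound violated (no such code; not MDS).

Singleton bound: d ≤ n − k + 1.
Here n = 21, k = 17, so n − k + 1 = 5.
Given d = 8, check d ≤ 5: NO.
Slack = (n − k + 1) − d = -3.
The slack is negative: d = 8 exceeds n − k + 1 = 5 by 3, so the Singleton bound is violated and no linear [21, 17, 8]_11 code can exist. In particular it is not MDS (MDS requires d = n − k + 1 exactly).
Description: the claimed parameters are [21, 17, 8]_11; such a code would be impossible (violates the Singleton bound).


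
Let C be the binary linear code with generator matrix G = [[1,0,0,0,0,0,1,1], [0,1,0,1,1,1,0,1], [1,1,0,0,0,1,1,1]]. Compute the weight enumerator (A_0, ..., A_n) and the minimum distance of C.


Weight distribution: A_0 = 1, A_2 = 1, A_3 = 2, A_4 = 1, A_5 = 2, A_6 = 1. Minimum distance d = 2.

Enumerate all 2^3 = 8 messages m ∈ F_2^3.
For each, compute codeword c = mG in F_2^8, then tally its weight.
  m = 000 → c = 00000000, weight = 0.
  m = 100 → c = 10000011, weight = 3.
  m = 010 → c = 01011101, weight = 5.
  m = 110 → c = 11011110, weight = 6.
  m = 001 → c = 11000111, weight = 5.
  m = 101 → c = 01000100, weight = 2.
  m = 011 → c = 10011010, weight = 4.
  m = 111 → c = 00011001, weight = 3.
Tally weights:
  weight 0: 1 codewords.
  weight 2: 1 codewords.
  weight 3: 2 codewords.
  weight 4: 1 codewords.
  weight 5: 2 codewords.
  weight 6: 1 codewords.
Minimum distance d = smallest w > 0 with A_w > 0 = 2.
Sanity: Σ A_w = 8 = 2^3 = 8 ✓.


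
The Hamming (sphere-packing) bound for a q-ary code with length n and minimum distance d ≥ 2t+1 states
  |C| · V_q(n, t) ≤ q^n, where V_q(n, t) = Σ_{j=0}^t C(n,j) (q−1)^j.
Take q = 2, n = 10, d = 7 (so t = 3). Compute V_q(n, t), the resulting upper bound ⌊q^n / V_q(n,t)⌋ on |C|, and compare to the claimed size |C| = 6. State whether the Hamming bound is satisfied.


V_q(n, t) = 176, q^n = 1024, Hamming bound = 5, |C| = 6 > bound (violated).

Step 1: Compute V_q(n, t) = Σ_{j=0}^3 C(n, j) (q−1)^j.
  j = 0: C(10,0)·(1)^0 = 1·1 = 1.
  j = 1: C(10,1)·(1)^1 = 10·1 = 10.
  j = 2: C(10,2)·(1)^2 = 45·1 = 45.
  j = 3: C(10,3)·(1)^3 = 120·1 = 120.
  V_q(n, t) = 1 + 10 + 45 + 120 = 176.
Step 2: q^n = 2^10 = 1024.
Step 3: Hamming bound ⌊q^n / V_q(n,t)⌋ = ⌊1024/176⌋ = 5.
Step 4: Compare |C| = 6 to 5: violated.
The claimed |C| lies above the Hamming bound, so no 2-ary code of length 10 with d ≥ 7 can have 6 codewords.


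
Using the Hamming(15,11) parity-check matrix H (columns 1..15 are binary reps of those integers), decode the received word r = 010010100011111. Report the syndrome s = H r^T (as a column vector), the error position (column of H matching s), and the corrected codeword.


s = (1, 0, 1, 1)^T, error position = 11, corrected codeword c = 010010100001111

Compute s = H r^T mod 2 one row at a time:
  s_1 = 0 + 0 + 0 + 1 + 1 + 1 + 1 + 1 = 5 ≡ 1 (mod 2).
  s_2 = 0 + 1 + 0 + 1 + 1 + 1 + 1 + 1 = 6 ≡ 0 (mod 2).
  s_3 = 1 + 0 + 0 + 1 + 0 + 1 + 1 + 1 = 5 ≡ 1 (mod 2).
  s_4 = 0 + 0 + 1 + 1 + 0 + 1 + 1 + 1 = 5 ≡ 1 (mod 2).
s = (1, 0, 1, 1)^T — this equals column 11 of H (binary 1011), so error is at position 11.
Correct: flip bit 11 of r = 010010100011111 to get c = 010010100001111.


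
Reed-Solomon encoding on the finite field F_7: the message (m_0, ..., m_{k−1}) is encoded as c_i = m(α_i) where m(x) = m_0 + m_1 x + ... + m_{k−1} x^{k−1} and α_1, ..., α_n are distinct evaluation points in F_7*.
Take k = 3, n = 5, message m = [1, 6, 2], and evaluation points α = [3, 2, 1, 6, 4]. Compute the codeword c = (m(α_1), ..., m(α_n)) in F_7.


c = [2, 0, 2, 4, 1]

Message polynomial: m(x) = 1 + 6·x + 2·x^2 (mod 7).
For each evaluation point α_i, compute m(α_i) mod 7:
  α_1 = 3: Horner steps 2 → 5 → 2, so m(3) = 2.
  α_2 = 2: Horner steps 2 → 3 → 0, so m(2) = 0.
  α_3 = 1: Horner steps 2 → 1 → 2, so m(1) = 2.
  α_4 = 6: Horner steps 2 → 4 → 4, so m(6) = 4.
  α_5 = 4: Horner steps 2 → 0 → 1, so m(4) = 1.
Codeword c = [2, 0, 2, 4, 1] ∈ F_7^5.


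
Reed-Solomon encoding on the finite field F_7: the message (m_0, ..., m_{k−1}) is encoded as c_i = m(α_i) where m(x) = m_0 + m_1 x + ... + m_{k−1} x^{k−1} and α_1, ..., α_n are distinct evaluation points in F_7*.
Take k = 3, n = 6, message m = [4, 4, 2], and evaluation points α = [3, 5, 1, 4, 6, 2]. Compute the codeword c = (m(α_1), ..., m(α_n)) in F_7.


c = [6, 4, 3, 3, 2, 6]

Message polynomial: m(x) = 4 + 4·x + 2·x^2 (mod 7).
For each evaluation point α_i, compute m(α_i) mod 7:
  α_1 = 3: Horner steps 2 → 3 → 6, so m(3) = 6.
  α_2 = 5: Horner steps 2 → 0 → 4, so m(5) = 4.
  α_3 = 1: Horner steps 2 → 6 → 3, so m(1) = 3.
  α_4 = 4: Horner steps 2 → 5 → 3, so m(4) = 3.
  α_5 = 6: Horner steps 2 → 2 → 2, so m(6) = 2.
  α_6 = 2: Horner steps 2 → 1 → 6, so m(2) = 6.
Codeword c = [6, 4, 3, 3, 2, 6] ∈ F_7^6.


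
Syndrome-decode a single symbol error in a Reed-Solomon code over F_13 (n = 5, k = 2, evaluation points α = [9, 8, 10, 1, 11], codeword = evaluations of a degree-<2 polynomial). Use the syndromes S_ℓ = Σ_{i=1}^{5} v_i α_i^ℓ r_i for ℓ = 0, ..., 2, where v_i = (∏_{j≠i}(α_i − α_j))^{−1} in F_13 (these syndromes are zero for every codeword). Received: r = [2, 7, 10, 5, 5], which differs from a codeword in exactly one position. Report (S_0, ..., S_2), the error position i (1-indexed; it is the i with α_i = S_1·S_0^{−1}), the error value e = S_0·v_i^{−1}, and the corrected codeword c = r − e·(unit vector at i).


S = (6, 6, 6), error at position 4, error magnitude e = 2, c = [2, 7, 10, 3, 5].

Step 1: column multipliers v_i = (∏_{j≠i}(α_i − α_j))^{−1} mod 13.
  i = 1 (α = 9): (9−8)(9−10)(9−1)(9−11) = 1·(−1)·8·(−2) = 16 ≡ 3, so v_1 = 3^{−1} = 9 (mod 13).
  i = 2 (α = 8): (8−9)(8−10)(8−1)(8−11) = (−1)·(−2)·7·(−3) = −42 ≡ 10, so v_2 = 10^{−1} = 4 (mod 13).
  i = 3 (α = 10): (10−9)(10−8)(10−1)(10−11) = 1·2·9·(−1) = −18 ≡ 8, so v_3 = 8^{−1} = 5 (mod 13).
  i = 4 (α = 1): (1−9)(1−8)(1−10)(1−11) = (−8)·(−7)·(−9)·(−10) = 5040 ≡ 9, so v_4 = 9^{−1} = 3 (mod 13).
  i = 5 (α = 11): (11−9)(11−8)(11−10)(11−1) = 2·3·1·10 = 60 ≡ 8, so v_5 = 8^{−1} = 5 (mod 13).
  v = [9, 4, 5, 3, 5].
Step 2: syndromes of r = [2, 7, 10, 5, 5] (all sums mod 13).
  S_0 = Σ v_i r_i = 9·2 + 4·7 + 5·10 + 3·5 + 5·5 = 136 ≡ 6.
  S_1 = Σ v_i α_i r_i = 9·9·2 + 4·8·7 + 5·10·10 + 3·1·5 + 5·11·5 = 1176 ≡ 6.
  α_i^2 mod 13 = [3, 12, 9, 1, 4].
  S_2 = Σ v_i α_i^2 r_i = 9·3·2 + 4·12·7 + 5·9·10 + 3·1·5 + 5·4·5 = 955 ≡ 6.
  S = (6, 6, 6) ≠ 0, so r is not a codeword (an error is present).
Step 3: locate the error. For a single error e at position i, S_ℓ = v_i·e·α_i^ℓ, so α_err = S_1/S_0.
  S_0^{−1} = 6^{−1} = 11 (mod 13), so α_err = 6·11 = 66 ≡ 1 = α_4. Error position i = 4.
  Consistency check: S_2/S_1 = 6·11 = 66 ≡ 1 = α_err ✓ (single-error assumption holds).
Step 4: error magnitude e = S_0/v_4 = S_0·∏_{j≠4}(α_4 − α_j) = 6·9 = 54 ≡ 2 (mod 13).
Step 5: correct position 4: c_4 = r_4 − e = 5 − 2 ≡ 3 (mod 13). Hence c = [2, 7, 10, 3, 5].
  Check: interpolating c through the α_i gives m(x) = 8 + 8·x (degree < 2) with m(α_i) = c_i for every i, so c is indeed a codeword.


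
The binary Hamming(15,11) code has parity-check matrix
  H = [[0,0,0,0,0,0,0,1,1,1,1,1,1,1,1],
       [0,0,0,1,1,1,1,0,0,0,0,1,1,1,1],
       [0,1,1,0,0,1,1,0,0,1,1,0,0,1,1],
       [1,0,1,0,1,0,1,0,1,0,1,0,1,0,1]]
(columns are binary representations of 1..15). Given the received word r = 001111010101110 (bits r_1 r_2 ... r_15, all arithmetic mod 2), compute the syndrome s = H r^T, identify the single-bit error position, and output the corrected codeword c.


s = (1, 0, 0, 1)^T, error position = 9, corrected codeword c = 001111011101110

Compute s = H r^T mod 2 one row at a time:
  s_1 = 1 + 0 + 1 + 0 + 1 + 1 + 1 + 0 = 5 ≡ 1 (mod 2).
  s_2 = 1 + 1 + 1 + 0 + 1 + 1 + 1 + 0 = 6 ≡ 0 (mod 2).
  s_3 = 0 + 1 + 1 + 0 + 1 + 0 + 1 + 0 = 4 ≡ 0 (mod 2).
  s_4 = 0 + 1 + 1 + 0 + 0 + 0 + 1 + 0 = 3 ≡ 1 (mod 2).
s = (1, 0, 0, 1)^T — this equals column 9 of H (binary 1001), so error is at position 9.
Correct: flip bit 9 of r = 001111010101110 to get c = 001111011101110.


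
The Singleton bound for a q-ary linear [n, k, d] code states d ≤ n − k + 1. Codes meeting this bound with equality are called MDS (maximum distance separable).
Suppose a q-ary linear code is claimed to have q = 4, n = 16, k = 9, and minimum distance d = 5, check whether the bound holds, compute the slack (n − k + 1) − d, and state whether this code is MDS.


Singleton RHS = n − k + 1 = 8, slack = 3, bound satisfied, not MDS.

Singleton bound: d ≤ n − k + 1.
Here n = 16, k = 9, so n − k + 1 = 8.
Given d = 5, check d ≤ 8: YES.
Slack = (n − k + 1) − d = 3.
The code is NOT MDS (slack = 3 > 0).
Description: the claimed parameters are [16, 9, 5]_4; such a code would be non-MDS.


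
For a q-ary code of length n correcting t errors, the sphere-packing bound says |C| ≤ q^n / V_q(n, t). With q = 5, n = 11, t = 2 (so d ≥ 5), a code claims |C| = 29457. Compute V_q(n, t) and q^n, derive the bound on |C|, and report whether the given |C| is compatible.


V_q(n, t) = 925, q^n = 48828125, Hamming bound = 52787, |C| = 29457 ≤ bound (satisfied).

Step 1: Compute V_q(n, t) = Σ_{j=0}^2 C(n, j) (q−1)^j.
  j = 0: C(11,0)·(4)^0 = 1·1 = 1.
  j = 1: C(11,1)·(4)^1 = 11·4 = 44.
  j = 2: C(11,2)·(4)^2 = 55·16 = 880.
  V_q(n, t) = 1 + 44 + 880 = 925.
Step 2: q^n = 5^11 = 48828125.
Step 3: Hamming bound ⌊q^n / V_q(n,t)⌋ = ⌊48828125/925⌋ = 52787.
Step 4: Compare |C| = 29457 to 52787: satisfied.
The claimed |C| lies below the Hamming bound.


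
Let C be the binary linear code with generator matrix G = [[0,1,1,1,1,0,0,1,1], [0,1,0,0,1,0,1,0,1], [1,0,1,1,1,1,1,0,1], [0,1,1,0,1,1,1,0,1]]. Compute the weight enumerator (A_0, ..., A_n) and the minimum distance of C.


Weight distribution: A_0 = 1, A_2 = 1, A_3 = 1, A_4 = 3, A_5 = 6, A_6 = 3, A_7 = 1. Minimum distance d = 2.

Enumerate all 2^4 = 16 messages m ∈ F_2^4.
For each, compute codeword c = mG in F_2^9, then tally its weight.
  m = 0000 → c = 000000000, weight = 0.
  m = 1000 → c = 011110011, weight = 6.
  m = 0100 → c = 010010101, weight = 4.
  m = 1100 → c = 001100110, weight = 4.
  m = 0010 → c = 101111101, weight = 7.
  m = 1010 → c = 110001110, weight = 5.
  m = 0110 → c = 111101000, weight = 5.
  m = 1110 → c = 100011011, weight = 5.
  m = 0001 → c = 011011101, weight = 6.
  m = 1001 → c = 000101110, weight = 4.
  m = 0101 → c = 001001000, weight = 2.
  m = 1101 → c = 010111011, weight = 6.
  m = 0011 → c = 110100000, weight = 3.
  m = 1011 → c = 101010011, weight = 5.
  m = 0111 → c = 100110101, weight = 5.
  m = 1111 → c = 111000110, weight = 5.
Tally weights:
  weight 0: 1 codewords.
  weight 2: 1 codewords.
  weight 3: 1 codewords.
  weight 4: 3 codewords.
  weight 5: 6 codewords.
  weight 6: 3 codewords.
  weight 7: 1 codewords.
Minimum distance d = smallest w > 0 with A_w > 0 = 2.
Sanity: Σ A_w = 16 = 2^4 = 16 ✓.


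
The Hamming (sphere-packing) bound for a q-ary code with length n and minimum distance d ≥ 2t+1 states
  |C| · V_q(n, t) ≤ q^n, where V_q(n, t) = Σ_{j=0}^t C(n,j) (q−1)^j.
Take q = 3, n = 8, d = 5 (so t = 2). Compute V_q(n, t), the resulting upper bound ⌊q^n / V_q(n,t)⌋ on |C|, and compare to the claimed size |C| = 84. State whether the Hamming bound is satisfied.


V_q(n, t) = 129, q^n = 6561, Hamming bound = 50, |C| = 84 > bound (violated).

Step 1: Compute V_q(n, t) = Σ_{j=0}^2 C(n, j) (q−1)^j.
  j = 0: C(8,0)·(2)^0 = 1·1 = 1.
  j = 1: C(8,1)·(2)^1 = 8·2 = 16.
  j = 2: C(8,2)·(2)^2 = 28·4 = 112.
  V_q(n, t) = 1 + 16 + 112 = 129.
Step 2: q^n = 3^8 = 6561.
Step 3: Hamming bound ⌊q^n / V_q(n,t)⌋ = ⌊6561/129⌋ = 50.
Step 4: Compare |C| = 84 to 50: violated.
The claimed |C| lies above the Hamming bound, so no 3-ary code of length 8 with d ≥ 5 can have 84 codewords.


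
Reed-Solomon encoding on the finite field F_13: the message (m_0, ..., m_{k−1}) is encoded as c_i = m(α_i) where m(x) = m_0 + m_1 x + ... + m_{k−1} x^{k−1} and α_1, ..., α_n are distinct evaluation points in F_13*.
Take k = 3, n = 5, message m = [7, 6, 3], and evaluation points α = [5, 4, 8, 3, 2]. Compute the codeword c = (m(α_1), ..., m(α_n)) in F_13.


c = [8, 1, 0, 0, 5]

Message polynomial: m(x) = 7 + 6·x + 3·x^2 (mod 13).
For each evaluation point α_i, compute m(α_i) mod 13:
  α_1 = 5: Horner steps 3 → 8 → 8, so m(5) = 8.
  α_2 = 4: Horner steps 3 → 5 → 1, so m(4) = 1.
  α_3 = 8: Horner steps 3 → 4 → 0, so m(8) = 0.
  α_4 = 3: Horner steps 3 → 2 → 0, so m(3) = 0.
  α_5 = 2: Horner steps 3 → 12 → 5, so m(2) = 5.
Codeword c = [8, 1, 0, 0, 5] ∈ F_13^5.


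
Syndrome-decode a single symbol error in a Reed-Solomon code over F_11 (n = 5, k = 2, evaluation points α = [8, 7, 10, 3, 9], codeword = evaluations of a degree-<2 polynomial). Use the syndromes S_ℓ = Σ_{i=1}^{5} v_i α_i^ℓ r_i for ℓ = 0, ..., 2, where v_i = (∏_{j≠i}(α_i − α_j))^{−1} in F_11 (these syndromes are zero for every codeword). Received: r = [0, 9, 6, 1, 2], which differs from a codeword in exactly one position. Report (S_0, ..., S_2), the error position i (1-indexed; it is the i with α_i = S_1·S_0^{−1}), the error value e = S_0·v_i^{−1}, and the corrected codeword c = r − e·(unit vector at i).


S = (10, 1, 10), error at position 3, error magnitude e = 2, c = [0, 9, 4, 1, 2].

Step 1: column multipliers v_i = (∏_{j≠i}(α_i − α_j))^{−1} mod 11.
  i = 1 (α = 8): (8−7)(8−10)(8−3)(8−9) = 1·(−2)·5·(−1) = 10 ≡ 10, so v_1 = 10^{−1} = 10 (mod 11).
  i = 2 (α = 7): (7−8)(7−10)(7−3)(7−9) = (−1)·(−3)·4·(−2) = −24 ≡ 9, so v_2 = 9^{−1} = 5 (mod 11).
  i = 3 (α = 10): (10−8)(10−7)(10−3)(10−9) = 2·3·7·1 = 42 ≡ 9, so v_3 = 9^{−1} = 5 (mod 11).
  i = 4 (α = 3): (3−8)(3−7)(3−10)(3−9) = (−5)·(−4)·(−7)·(−6) = 840 ≡ 4, so v_4 = 4^{−1} = 3 (mod 11).
  i = 5 (α = 9): (9−8)(9−7)(9−10)(9−3) = 1·2·(−1)·6 = −12 ≡ 10, so v_5 = 10^{−1} = 10 (mod 11).
  v = [10, 5, 5, 3, 10].
Step 2: syndromes of r = [0, 9, 6, 1, 2] (all sums mod 11).
  S_0 = Σ v_i r_i = 10·0 + 5·9 + 5·6 + 3·1 + 10·2 = 98 ≡ 10.
  S_1 = Σ v_i α_i r_i = 10·8·0 + 5·7·9 + 5·10·6 + 3·3·1 + 10·9·2 = 804 ≡ 1.
  α_i^2 mod 11 = [9, 5, 1, 9, 4].
  S_2 = Σ v_i α_i^2 r_i = 10·9·0 + 5·5·9 + 5·1·6 + 3·9·1 + 10·4·2 = 362 ≡ 10.
  S = (10, 1, 10) ≠ 0, so r is not a codeword (an error is present).
Step 3: locate the error. For a single error e at position i, S_ℓ = v_i·e·α_i^ℓ, so α_err = S_1/S_0.
  S_0^{−1} = 10^{−1} = 10 (mod 11), so α_err = 1·10 = 10 ≡ 10 = α_3. Error position i = 3.
  Consistency check: S_2/S_1 = 10·1 = 10 ≡ 10 = α_err ✓ (single-error assumption holds).
Step 4: error magnitude e = S_0/v_3 = S_0·∏_{j≠3}(α_3 − α_j) = 10·9 = 90 ≡ 2 (mod 11).
Step 5: correct position 3: c_3 = r_3 − e = 6 − 2 ≡ 4 (mod 11). Hence c = [0, 9, 4, 1, 2].
  Check: interpolating c through the α_i gives m(x) = 6 + 2·x (degree < 2) with m(α_i) = c_i for every i, so c is indeed a codeword.


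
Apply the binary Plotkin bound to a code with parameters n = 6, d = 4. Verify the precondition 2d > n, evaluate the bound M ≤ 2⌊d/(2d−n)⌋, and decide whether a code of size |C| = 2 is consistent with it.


Plotkin bound M ≤ 4; given |C| = 2 ≤ bound (satisfied).

Check applicability: 2d = 8, n = 6.
2d − n = 2 > 0, so Plotkin applies.
Compute d/(2d−n) = 4/2 ≈ 2.0000.
⌊d/(2d−n)⌋ = 2.
Plotkin bound: M ≤ 2·2 = 4.
Given |C| = 2, check: satisfied.
This |C| is below the Plotkin bound.


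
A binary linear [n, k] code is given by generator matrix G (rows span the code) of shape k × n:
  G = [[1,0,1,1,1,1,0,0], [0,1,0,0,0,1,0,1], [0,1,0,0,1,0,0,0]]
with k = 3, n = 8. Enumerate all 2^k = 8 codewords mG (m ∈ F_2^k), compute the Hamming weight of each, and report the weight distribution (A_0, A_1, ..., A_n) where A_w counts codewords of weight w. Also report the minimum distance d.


Weight distribution: A_0 = 1, A_2 = 1, A_3 = 2, A_4 = 1, A_5 = 2, A_6 = 1. Minimum distance d = 2.

Enumerate all 2^3 = 8 messages m ∈ F_2^3.
For each, compute codeword c = mG in F_2^8, then tally its weight.
  m = 000 → c = 00000000, weight = 0.
  m = 100 → c = 10111100, weight = 5.
  m = 010 → c = 01000101, weight = 3.
  m = 110 → c = 11111001, weight = 6.
  m = 001 → c = 01001000, weight = 2.
  m = 101 → c = 11110100, weight = 5.
  m = 011 → c = 00001101, weight = 3.
  m = 111 → c = 10110001, weight = 4.
Tally weights:
  weight 0: 1 codewords.
  weight 2: 1 codewords.
  weight 3: 2 codewords.
  weight 4: 1 codewords.
  weight 5: 2 codewords.
  weight 6: 1 codewords.
Minimum distance d = smallest w > 0 with A_w > 0 = 2.
Sanity: Σ A_w = 8 = 2^3 = 8 ✓.


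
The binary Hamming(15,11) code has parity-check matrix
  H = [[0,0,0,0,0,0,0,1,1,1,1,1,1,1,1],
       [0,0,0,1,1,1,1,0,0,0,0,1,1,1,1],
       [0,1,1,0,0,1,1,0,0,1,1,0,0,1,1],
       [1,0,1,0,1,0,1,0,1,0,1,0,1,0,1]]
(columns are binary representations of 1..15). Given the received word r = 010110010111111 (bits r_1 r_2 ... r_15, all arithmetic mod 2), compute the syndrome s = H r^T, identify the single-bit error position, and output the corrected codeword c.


s = (1, 0, 1, 0)^T, error position = 10, corrected codeword c = 010110010011111

Compute s = H r^T mod 2 one row at a time:
  s_1 = 1 + 0 + 1 + 1 + 1 + 1 + 1 + 1 = 7 ≡ 1 (mod 2).
  s_2 = 1 + 1 + 0 + 0 + 1 + 1 + 1 + 1 = 6 ≡ 0 (mod 2).
  s_3 = 1 + 0 + 0 + 0 + 1 + 1 + 1 + 1 = 5 ≡ 1 (mod 2).
  s_4 = 0 + 0 + 1 + 0 + 0 + 1 + 1 + 1 = 4 ≡ 0 (mod 2).
s = (1, 0, 1, 0)^T — this equals column 10 of H (binary 1010), so error is at position 10.
Correct: flip bit 10 of r = 010110010111111 to get c = 010110010011111.


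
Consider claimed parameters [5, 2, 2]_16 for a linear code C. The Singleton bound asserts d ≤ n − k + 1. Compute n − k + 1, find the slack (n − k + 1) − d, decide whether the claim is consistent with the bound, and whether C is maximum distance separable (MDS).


Singleton RHS = n − k + 1 = 4, slack = 2, bound satisfied, not MDS.

Singleton bound: d ≤ n − k + 1.
Here n = 5, k = 2, so n − k + 1 = 4.
Given d = 2, check d ≤ 4: YES.
Slack = (n − k + 1) − d = 2.
The code is NOT MDS (slack = 2 > 0).
Description: the claimed parameters are [5, 2, 2]_16; such a code would be non-MDS.


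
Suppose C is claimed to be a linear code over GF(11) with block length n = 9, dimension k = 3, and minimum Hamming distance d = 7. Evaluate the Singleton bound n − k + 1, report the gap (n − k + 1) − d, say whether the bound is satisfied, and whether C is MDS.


Singleton RHS = n − k + 1 = 7, slack = 0, bound satisfied, MDS.

Singleton bound: d ≤ n − k + 1.
Here n = 9, k = 3, so n − k + 1 = 7.
Given d = 7, check d ≤ 7: YES.
Slack = (n − k + 1) − d = 0.
The code is MDS (slack = 0).
Description: the claimed parameters are [9, 3, 7]_11; such a code would be MDS (meets Singleton bound).


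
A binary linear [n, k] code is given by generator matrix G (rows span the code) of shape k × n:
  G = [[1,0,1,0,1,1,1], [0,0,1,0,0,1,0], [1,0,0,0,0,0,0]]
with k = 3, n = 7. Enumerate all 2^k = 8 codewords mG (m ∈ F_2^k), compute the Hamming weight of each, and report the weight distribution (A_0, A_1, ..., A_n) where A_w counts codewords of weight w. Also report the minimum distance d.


Weight distribution: A_0 = 1, A_1 = 1, A_2 = 2, A_3 = 2, A_4 = 1, A_5 = 1. Minimum distance d = 1.

Enumerate all 2^3 = 8 messages m ∈ F_2^3.
For each, compute codeword c = mG in F_2^7, then tally its weight.
  m = 000 → c = 0000000, weight = 0.
  m = 100 → c = 1010111, weight = 5.
  m = 010 → c = 0010010, weight = 2.
  m = 110 → c = 1000101, weight = 3.
  m = 001 → c = 1000000, weight = 1.
  m = 101 → c = 0010111, weight = 4.
  m = 011 → c = 1010010, weight = 3.
  m = 111 → c = 0000101, weight = 2.
Tally weights:
  weight 0: 1 codewords.
  weight 1: 1 codewords.
  weight 2: 2 codewords.
  weight 3: 2 codewords.
  weight 4: 1 codewords.
  weight 5: 1 codewords.
Minimum distance d = smallest w > 0 with A_w > 0 = 1.
Sanity: Σ A_w = 8 = 2^3 = 8 ✓.


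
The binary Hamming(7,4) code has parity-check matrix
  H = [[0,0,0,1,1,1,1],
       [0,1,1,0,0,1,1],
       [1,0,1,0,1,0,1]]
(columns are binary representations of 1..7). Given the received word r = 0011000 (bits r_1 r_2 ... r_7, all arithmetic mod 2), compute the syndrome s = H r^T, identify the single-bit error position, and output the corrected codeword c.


s = (1, 1, 1)^T, error position = 7, corrected codeword c = 0011001

Compute s = H r^T mod 2 one row at a time:
  s_1 = 1 + 0 + 0 + 0 = 1 ≡ 1 (mod 2).
  s_2 = 0 + 1 + 0 + 0 = 1 ≡ 1 (mod 2).
  s_3 = 0 + 1 + 0 + 0 = 1 ≡ 1 (mod 2).
s = (1, 1, 1)^T — this equals column 7 of H (binary 111), so error is at position 7.
Correct: flip bit 7 of r = 0011000 to get c = 0011001.


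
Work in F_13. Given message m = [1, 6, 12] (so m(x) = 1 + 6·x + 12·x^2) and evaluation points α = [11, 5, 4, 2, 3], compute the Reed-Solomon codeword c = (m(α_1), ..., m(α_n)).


c = [11, 6, 9, 9, 10]

Message polynomial: m(x) = 1 + 6·x + 12·x^2 (mod 13).
For each evaluation point α_i, compute m(α_i) mod 13:
  α_1 = 11: Horner steps 12 → 8 → 11, so m(11) = 11.
  α_2 = 5: Horner steps 12 → 1 → 6, so m(5) = 6.
  α_3 = 4: Horner steps 12 → 2 → 9, so m(4) = 9.
  α_4 = 2: Horner steps 12 → 4 → 9, so m(2) = 9.
  α_5 = 3: Horner steps 12 → 3 → 10, so m(3) = 10.
Codeword c = [11, 6, 9, 9, 10] ∈ F_13^5.


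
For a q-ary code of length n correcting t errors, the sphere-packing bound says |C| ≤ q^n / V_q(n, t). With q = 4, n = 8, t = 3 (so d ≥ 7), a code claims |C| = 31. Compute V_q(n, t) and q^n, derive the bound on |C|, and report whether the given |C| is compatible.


V_q(n, t) = 1789, q^n = 65536, Hamming bound = 36, |C| = 31 ≤ bound (satisfied).

Step 1: Compute V_q(n, t) = Σ_{j=0}^3 C(n, j) (q−1)^j.
  j = 0: C(8,0)·(3)^0 = 1·1 = 1.
  j = 1: C(8,1)·(3)^1 = 8·3 = 24.
  j = 2: C(8,2)·(3)^2 = 28·9 = 252.
  j = 3: C(8,3)·(3)^3 = 56·27 = 1512.
  V_q(n, t) = 1 + 24 + 252 + 1512 = 1789.
Step 2: q^n = 4^8 = 65536.
Step 3: Hamming bound ⌊q^n / V_q(n,t)⌋ = ⌊65536/1789⌋ = 36.
Step 4: Compare |C| = 31 to 36: satisfied.
The claimed |C| lies below the Hamming bound.


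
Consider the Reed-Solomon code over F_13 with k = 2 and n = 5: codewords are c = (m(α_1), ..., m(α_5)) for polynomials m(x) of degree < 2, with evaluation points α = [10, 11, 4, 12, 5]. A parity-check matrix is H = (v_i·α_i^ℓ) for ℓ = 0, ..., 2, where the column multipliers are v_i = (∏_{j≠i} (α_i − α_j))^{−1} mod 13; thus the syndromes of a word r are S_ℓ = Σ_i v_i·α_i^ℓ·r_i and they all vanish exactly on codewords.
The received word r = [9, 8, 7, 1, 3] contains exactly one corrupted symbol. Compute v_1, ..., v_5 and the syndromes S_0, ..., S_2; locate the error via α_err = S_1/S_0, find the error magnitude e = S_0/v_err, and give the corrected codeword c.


S = (12, 2, 9), error at position 2, error magnitude e = 3, c = [9, 5, 7, 1, 3].

Step 1: column multipliers v_i = (∏_{j≠i}(α_i − α_j))^{−1} mod 13.
  i = 1 (α = 10): (10−11)(10−4)(10−12)(10−5) = (−1)·6·(−2)·5 = 60 ≡ 8, so v_1 = 8^{−1} = 5 (mod 13).
  i = 2 (α = 11): (11−10)(11−4)(11−12)(11−5) = 1·7·(−1)·6 = −42 ≡ 10, so v_2 = 10^{−1} = 4 (mod 13).
  i = 3 (α = 4): (4−10)(4−11)(4−12)(4−5) = (−6)·(−7)·(−8)·(−1) = 336 ≡ 11, so v_3 = 11^{−1} = 6 (mod 13).
  i = 4 (α = 12): (12−10)(12−11)(12−4)(12−5) = 2·1·8·7 = 112 ≡ 8, so v_4 = 8^{−1} = 5 (mod 13).
  i = 5 (α = 5): (5−10)(5−11)(5−4)(5−12) = (−5)·(−6)·1·(−7) = −210 ≡ 11, so v_5 = 11^{−1} = 6 (mod 13).
  v = [5, 4, 6, 5, 6].
Step 2: syndromes of r = [9, 8, 7, 1, 3] (all sums mod 13).
  S_0 = Σ v_i r_i = 5·9 + 4·8 + 6·7 + 5·1 + 6·3 = 142 ≡ 12.
  S_1 = Σ v_i α_i r_i = 5·10·9 + 4·11·8 + 6·4·7 + 5·12·1 + 6·5·3 = 1120 ≡ 2.
  α_i^2 mod 13 = [9, 4, 3, 1, 12].
  S_2 = Σ v_i α_i^2 r_i = 5·9·9 + 4·4·8 + 6·3·7 + 5·1·1 + 6·12·3 = 880 ≡ 9.
  S = (12, 2, 9) ≠ 0, so r is not a codeword (an error is present).
Step 3: locate the error. For a single error e at position i, S_ℓ = v_i·e·α_i^ℓ, so α_err = S_1/S_0.
  S_0^{−1} = 12^{−1} = 12 (mod 13), so α_err = 2·12 = 24 ≡ 11 = α_2. Error position i = 2.
  Consistency check: S_2/S_1 = 9·7 = 63 ≡ 11 = α_err ✓ (single-error assumption holds).
Step 4: error magnitude e = S_0/v_2 = S_0·∏_{j≠2}(α_2 − α_j) = 12·10 = 120 ≡ 3 (mod 13).
Step 5: correct position 2: c_2 = r_2 − e = 8 − 3 ≡ 5 (mod 13). Hence c = [9, 5, 7, 1, 3].
  Check: interpolating c through the α_i gives m(x) = 10 + 9·x (degree < 2) with m(α_i) = c_i for every i, so c is indeed a codeword.
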